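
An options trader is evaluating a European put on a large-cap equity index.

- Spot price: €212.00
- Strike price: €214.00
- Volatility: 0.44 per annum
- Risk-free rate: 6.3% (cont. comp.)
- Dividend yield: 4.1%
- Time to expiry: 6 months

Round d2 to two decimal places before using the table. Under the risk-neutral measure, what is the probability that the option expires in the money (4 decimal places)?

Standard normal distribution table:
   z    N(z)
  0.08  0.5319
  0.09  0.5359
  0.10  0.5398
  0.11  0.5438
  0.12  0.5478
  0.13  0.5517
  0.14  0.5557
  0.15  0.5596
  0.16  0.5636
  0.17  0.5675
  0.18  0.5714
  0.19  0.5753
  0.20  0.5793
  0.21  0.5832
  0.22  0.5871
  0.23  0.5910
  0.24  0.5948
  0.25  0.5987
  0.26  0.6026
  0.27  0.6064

0.5596

σ√T = 0.44·√0.5 = 0.3111
d₁ = [ln(212/214) + (0.063 − 0.041 + 0.44²/2)·0.5] / 0.3111 = [-0.0094 + 0.0594] / 0.3111 = 0.1607 ≈ 0.16
d₂ = d₁ − σ√T = 0.1607 − 0.3111 = -0.1504 ≈ -0.15
Pr(exercise) under Q = N(−d₂) = N(0.15) = 0.5596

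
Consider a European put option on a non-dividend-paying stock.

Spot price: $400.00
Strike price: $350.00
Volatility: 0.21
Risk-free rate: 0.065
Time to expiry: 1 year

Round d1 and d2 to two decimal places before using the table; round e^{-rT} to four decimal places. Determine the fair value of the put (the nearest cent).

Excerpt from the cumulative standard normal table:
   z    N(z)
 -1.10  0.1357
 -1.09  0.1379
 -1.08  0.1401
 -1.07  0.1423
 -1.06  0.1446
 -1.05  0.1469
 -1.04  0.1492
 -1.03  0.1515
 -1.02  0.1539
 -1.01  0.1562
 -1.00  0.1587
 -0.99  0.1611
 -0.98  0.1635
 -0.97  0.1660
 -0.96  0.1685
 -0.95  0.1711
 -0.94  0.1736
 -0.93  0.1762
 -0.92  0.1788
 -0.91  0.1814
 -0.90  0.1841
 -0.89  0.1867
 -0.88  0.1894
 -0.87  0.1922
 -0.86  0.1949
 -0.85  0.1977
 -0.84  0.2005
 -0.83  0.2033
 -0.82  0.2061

σ√T = 0.21·√1 = 0.2100
ln(S/K) + (r + σ²/2)T = ln(400/350) + (0.065 + 0.21²/2)·1 = 0.1335 + 0.0871 = 0.2206
d₁ = 0.2206 / 0.2100 = 1.0504 ≈ 1.05
d₂ = d₁ − σ√T = 1.0504 − 0.2100 = 0.8404 ≈ 0.84
exp(−rT) = exp(−0.065·1) = 0.9371
P = 350·0.9371·N(-0.84) − 400·N(-1.05) = 350·0.9371·0.2005 − 400·0.1469 = 65.7610 − 58.7600 = 7.0010

$7.00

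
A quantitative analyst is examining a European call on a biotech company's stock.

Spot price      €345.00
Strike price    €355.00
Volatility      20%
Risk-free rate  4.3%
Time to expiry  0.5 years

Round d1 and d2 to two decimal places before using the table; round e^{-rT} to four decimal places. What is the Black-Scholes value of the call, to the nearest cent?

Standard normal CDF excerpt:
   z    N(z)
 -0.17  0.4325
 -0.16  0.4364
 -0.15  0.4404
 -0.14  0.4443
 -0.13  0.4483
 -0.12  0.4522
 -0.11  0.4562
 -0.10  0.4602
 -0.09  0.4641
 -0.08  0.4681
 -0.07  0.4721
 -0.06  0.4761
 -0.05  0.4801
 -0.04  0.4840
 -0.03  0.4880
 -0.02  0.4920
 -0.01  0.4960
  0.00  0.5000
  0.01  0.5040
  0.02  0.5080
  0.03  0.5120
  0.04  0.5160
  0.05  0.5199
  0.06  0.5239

€18.15

σ√T = 0.2·√0.5 = 0.1414
d₁ = [ln(345/355) + (0.043 + 0.2²/2)·0.5] / 0.1414 = [-0.0286 + 0.0315] / 0.1414 = 0.0207 ≈ 0.02
d₂ = d₁ − σ√T = 0.0207 − 0.1414 = -0.1207 ≈ -0.12
exp(−rT) = exp(−0.043·0.5) = 0.9787
N(d₁) = N(0.02) = 0.5080;  N(d₂) = N(-0.12) = 0.4522
C = 345·0.5080 − 355·0.9787·0.4522 = 175.2600 − 157.1117 = 18.1483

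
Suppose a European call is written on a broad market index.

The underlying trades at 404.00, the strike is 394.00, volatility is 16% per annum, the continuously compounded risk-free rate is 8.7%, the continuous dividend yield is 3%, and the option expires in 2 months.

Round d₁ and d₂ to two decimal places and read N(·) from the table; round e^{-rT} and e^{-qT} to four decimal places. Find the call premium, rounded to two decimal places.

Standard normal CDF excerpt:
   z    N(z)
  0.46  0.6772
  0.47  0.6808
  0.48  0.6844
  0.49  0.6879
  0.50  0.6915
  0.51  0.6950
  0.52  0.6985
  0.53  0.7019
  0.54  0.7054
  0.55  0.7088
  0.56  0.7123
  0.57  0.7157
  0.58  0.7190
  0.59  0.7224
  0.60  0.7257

σ√T = 0.16 × 0.4082 = 0.0653
d₁ = [ln(404/394) + (0.087 − 0.03 + 0.16²/2)·0.1667] / 0.0653 = [0.0251 + 0.0116] / 0.0653 = 0.5618 ⇒ 0.56
d₂ = d₁ − σ√T = 0.5618 − 0.0653 = 0.4965 ⇒ 0.50
exp(−qT) = exp(−0.03·0.1667) = 0.9950;  exp(−rT) = exp(−0.087·0.1667) = 0.9856
N(d₁) = N(0.56) = 0.7123;  N(d₂) = N(0.50) = 0.6915
C = 404·0.9950·0.7123 − 394·0.9856·0.6915 = 286.3304 − 268.5277 = 17.8026

17.80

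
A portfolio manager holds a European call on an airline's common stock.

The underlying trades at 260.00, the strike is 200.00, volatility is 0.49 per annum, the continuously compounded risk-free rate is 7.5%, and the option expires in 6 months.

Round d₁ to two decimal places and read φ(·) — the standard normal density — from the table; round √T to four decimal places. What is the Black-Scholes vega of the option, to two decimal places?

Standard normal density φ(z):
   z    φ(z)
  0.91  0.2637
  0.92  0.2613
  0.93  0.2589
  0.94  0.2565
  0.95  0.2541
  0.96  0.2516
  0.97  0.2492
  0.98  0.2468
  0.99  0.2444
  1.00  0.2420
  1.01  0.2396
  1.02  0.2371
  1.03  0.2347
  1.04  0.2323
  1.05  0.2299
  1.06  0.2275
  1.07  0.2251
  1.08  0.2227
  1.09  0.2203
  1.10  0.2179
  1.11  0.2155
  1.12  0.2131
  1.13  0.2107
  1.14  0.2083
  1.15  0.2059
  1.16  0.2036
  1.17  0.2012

σ√T = 0.49 × 0.7071 = 0.3465
d₁ = [ln(260/200) + (0.075 + 0.49²/2)·0.5] / 0.3465 = [0.2624 + 0.0975] / 0.3465 = 1.0387 which rounds to 1.04
√T = √0.5 = 0.7071
φ(d₁) = φ(1.04) = 0.2323
vega = S·φ(d₁)·√T = 260·0.2323·0.7071 = 42.7074

42.71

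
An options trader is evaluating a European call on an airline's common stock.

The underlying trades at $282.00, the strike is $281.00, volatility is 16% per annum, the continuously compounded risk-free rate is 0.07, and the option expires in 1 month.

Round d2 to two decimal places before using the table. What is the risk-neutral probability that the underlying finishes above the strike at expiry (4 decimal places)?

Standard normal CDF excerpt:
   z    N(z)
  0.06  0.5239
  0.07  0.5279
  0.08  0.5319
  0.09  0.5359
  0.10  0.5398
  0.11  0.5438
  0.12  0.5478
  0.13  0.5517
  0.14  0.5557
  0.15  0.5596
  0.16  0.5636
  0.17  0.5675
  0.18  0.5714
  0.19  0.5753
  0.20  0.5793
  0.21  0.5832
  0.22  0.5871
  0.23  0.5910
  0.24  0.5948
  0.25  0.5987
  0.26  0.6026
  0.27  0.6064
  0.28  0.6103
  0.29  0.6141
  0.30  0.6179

0.5714

σ√T = 0.16·√0.08333 = 0.0462
d₁ = [ln(282/281) + (0.07 + 0.16²/2)·0.08333] / 0.0462 = [0.0036 + 0.0069] / 0.0462 = 0.2263 → 0.23
d₂ = d₁ − σ√T = 0.2263 − 0.0462 = 0.1801 → 0.18
Risk-neutral Pr[S_T > K] = N(d₂) = N(0.18) = 0.5714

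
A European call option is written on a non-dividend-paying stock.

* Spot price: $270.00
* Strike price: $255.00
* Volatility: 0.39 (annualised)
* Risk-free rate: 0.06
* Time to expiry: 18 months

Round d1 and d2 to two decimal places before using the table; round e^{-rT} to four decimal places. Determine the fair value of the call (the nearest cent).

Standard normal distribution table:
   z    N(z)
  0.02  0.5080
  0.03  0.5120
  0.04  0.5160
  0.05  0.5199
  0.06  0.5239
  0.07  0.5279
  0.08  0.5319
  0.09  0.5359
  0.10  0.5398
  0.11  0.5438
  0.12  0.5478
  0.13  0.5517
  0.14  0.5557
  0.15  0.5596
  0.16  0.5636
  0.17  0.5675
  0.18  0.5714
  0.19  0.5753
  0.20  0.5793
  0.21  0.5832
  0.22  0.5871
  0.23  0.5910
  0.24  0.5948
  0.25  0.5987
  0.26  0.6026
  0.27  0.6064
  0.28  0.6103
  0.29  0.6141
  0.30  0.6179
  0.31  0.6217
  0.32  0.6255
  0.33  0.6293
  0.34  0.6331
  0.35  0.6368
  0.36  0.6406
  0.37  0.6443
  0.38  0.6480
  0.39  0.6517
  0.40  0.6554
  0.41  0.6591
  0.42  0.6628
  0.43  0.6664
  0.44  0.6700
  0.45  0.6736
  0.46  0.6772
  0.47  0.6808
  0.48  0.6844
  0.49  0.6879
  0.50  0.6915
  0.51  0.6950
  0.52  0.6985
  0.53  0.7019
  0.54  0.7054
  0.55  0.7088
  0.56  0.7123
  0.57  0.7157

T = 1.5;  σ√T = 0.4777
d₁ = [ln(270/255) + (0.06 + ½·0.39²)·1.5] / (σ√T) = (0.0572 + 0.2041) / 0.4777 = 0.5469 → 0.55
d₂ = 0.5469 − 0.4777 = 0.0693 → 0.07
exp(−rT) = exp(−0.06·1.5) = 0.9139
N(d₁) = N(0.55) = 0.7088;  N(d₂) = N(0.07) = 0.5279
C = 270·0.7088 − 255·0.9139·0.5279 = 191.3760 − 123.0242 = 68.3518

$68.35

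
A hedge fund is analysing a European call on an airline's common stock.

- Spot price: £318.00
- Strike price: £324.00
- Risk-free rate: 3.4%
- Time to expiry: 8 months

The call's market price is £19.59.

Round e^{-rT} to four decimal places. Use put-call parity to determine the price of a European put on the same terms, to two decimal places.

£18.33

e^(−rT) = e^(−0.034·0.6667) = 0.9776
Put-call parity: C − P = S − K·e^(−rT) = 318 − 324·0.9776 = 318 − 316.7424 = 1.2576
P = C − (C − P) = 19.59 − (1.2576) = 18.3324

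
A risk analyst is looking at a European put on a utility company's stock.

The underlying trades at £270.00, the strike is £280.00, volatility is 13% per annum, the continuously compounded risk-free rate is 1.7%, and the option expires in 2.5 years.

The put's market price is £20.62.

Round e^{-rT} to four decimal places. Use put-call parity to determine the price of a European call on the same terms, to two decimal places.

e^(−rT) = e^(−0.017·2.5) = 0.9584
Put-call parity: C − P = S − K·e^(−rT) = 270 − 280·0.9584 = 270 − 268.3520 = 1.6480
C = P + (C − P) = 20.62 + (1.6480) = 22.2680

£22.27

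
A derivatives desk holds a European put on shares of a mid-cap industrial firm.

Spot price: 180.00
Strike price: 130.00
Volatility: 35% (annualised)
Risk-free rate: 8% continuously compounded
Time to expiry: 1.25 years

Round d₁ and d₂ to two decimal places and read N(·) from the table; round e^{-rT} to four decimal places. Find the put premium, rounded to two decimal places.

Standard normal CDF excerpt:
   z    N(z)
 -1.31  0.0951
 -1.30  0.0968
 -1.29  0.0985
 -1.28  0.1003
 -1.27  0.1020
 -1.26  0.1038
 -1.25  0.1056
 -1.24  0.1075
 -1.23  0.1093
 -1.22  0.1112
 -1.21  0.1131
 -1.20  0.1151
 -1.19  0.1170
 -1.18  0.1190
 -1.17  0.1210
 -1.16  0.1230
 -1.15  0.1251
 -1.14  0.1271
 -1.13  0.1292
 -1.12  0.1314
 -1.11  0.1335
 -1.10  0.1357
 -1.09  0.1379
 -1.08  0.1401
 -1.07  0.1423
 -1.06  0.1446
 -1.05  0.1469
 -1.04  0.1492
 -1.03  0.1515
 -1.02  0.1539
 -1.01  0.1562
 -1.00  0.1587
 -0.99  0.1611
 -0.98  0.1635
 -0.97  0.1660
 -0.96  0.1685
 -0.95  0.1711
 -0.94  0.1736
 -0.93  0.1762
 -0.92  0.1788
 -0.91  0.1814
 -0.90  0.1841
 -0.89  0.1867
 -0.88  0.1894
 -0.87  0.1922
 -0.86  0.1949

3.91

T = 1.25;  σ√T = 0.3913
d₁ = [ln(180/130) + (0.08 + ½·0.35²)·1.25] / (σ√T) = (0.3254 + 0.1766) / 0.3913 = 1.2828 ⇒ 1.28
d₂ = 1.2828 − 0.3913 = 0.8915 ⇒ 0.89
e^(−rT) = e^(−0.08·1.25) = 0.9048
P = 130·0.9048·N(-0.89) − 180·N(-1.28) = 130·0.9048·0.1867 − 180·0.1003 = 21.9604 − 18.0540 = 3.9064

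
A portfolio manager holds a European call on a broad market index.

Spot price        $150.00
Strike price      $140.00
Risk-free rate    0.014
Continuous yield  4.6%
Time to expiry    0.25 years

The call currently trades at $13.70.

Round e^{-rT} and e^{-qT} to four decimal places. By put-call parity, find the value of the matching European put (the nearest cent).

$4.92

exp(−qT) = exp(−0.046·0.25) = 0.9886;  exp(−rT) = exp(−0.014·0.25) = 0.9965
Put-call parity: C − P = S·e^(−qT) − K·e^(−rT) = 150·0.9886 − 140·0.9965 = 148.2900 − 139.5100 = 8.7800
P = C − (C − P) = 13.70 − (8.7800) = 4.9200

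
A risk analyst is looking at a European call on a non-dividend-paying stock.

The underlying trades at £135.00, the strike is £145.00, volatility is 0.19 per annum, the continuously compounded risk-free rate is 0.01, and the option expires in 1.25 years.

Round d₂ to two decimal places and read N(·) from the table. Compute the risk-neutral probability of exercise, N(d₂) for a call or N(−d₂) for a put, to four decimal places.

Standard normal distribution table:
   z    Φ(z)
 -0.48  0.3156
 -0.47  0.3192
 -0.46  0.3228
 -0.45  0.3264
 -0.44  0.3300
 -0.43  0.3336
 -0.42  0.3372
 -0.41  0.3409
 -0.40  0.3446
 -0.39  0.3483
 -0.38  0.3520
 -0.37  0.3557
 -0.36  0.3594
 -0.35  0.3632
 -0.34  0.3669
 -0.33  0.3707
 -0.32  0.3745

0.3520

T = 1.25;  σ√T = 0.2124
d₁ = [ln(135/145) + (0.01 + 0.19²/2)·1.25] / 0.2124 = [-0.0715 + 0.0351] / 0.2124 = -0.1713 → -0.17
d₂ = d₁ − σ√T = -0.1713 − 0.2124 = -0.3838 → -0.38
Pr(exercise) under Q = N(d₂) = 0.3520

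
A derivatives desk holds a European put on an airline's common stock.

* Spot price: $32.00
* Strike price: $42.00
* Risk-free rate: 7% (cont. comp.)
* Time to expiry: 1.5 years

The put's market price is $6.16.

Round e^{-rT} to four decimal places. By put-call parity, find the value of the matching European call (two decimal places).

e^(−rT) = e^(−0.07·1.5) = 0.9003
Put-call parity: C − P = S − K·e^(−rT) = 32 − 42·0.9003 = 32 − 37.8126 = -5.8126
C = P + (C − P) = 6.16 + (-5.8126) = 0.3474

$0.35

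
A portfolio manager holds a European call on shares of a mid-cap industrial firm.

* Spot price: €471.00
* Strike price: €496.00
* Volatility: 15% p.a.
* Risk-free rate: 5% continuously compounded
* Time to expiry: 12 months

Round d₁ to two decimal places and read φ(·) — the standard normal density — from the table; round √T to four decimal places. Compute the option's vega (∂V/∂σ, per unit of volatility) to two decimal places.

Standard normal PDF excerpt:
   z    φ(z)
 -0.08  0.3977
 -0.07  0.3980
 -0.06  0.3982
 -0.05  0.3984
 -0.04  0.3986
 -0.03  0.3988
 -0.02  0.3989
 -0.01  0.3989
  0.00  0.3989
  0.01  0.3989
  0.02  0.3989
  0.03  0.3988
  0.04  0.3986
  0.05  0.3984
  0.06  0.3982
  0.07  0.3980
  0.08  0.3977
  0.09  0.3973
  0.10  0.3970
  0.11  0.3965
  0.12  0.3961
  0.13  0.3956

187.55

σ√T = 0.15 × 1.0000 = 0.1500
d₁ = [ln(471/496) + (0.05 + ½·0.15²)·1] / (σ√T) = (-0.0517 + 0.0612) / 0.1500 = 0.0635 → 0.06
√T = √1 = 1.0000
φ(d₁) = φ(0.06) = 0.3982
vega = S·φ(d₁)·√T = 471·0.3982·1.0000 = 187.5522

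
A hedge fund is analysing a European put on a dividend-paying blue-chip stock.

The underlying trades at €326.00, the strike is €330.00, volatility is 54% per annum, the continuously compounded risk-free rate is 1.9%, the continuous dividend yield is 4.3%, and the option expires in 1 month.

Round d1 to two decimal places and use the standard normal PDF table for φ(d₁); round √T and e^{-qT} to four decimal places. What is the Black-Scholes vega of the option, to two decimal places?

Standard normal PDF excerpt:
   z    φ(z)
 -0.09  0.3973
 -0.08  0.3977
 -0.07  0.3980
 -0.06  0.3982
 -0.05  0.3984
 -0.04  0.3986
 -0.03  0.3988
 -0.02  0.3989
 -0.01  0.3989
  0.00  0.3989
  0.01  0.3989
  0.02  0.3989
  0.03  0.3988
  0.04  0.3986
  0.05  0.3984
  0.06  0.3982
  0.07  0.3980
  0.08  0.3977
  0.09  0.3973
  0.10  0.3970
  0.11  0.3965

37.41

T = 0.08333;  σ√T = 0.1559
d₁ = [ln(326/330) + (0.019 − 0.043 + ½·0.54²)·0.08333] / (σ√T) = (-0.0122 + 0.0102) / 0.1559 = -0.0131 ≈ -0.01
√T = √0.08333 = 0.2887
φ(d₁) = φ(-0.01) = 0.3989
e^(−qT) = e^(−0.043·0.08333) = 0.9964
vega = S·e^(−qT)·φ(d₁)·√T = 326·0.9964·0.3989·0.2887 = 37.4078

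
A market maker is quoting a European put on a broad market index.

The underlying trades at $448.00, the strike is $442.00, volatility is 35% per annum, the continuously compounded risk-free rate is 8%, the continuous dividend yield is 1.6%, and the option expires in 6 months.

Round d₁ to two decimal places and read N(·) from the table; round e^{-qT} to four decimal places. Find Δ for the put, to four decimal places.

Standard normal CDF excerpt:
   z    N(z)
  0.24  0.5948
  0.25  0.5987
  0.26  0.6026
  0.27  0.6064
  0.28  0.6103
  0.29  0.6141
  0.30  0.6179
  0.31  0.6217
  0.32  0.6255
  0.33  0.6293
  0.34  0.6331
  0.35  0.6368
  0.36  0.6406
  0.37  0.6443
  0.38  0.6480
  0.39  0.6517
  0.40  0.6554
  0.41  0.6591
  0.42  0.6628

T = 0.5;  σ√T = 0.2475
d₁ = [ln(448/442) + (0.08 − 0.016 + 0.35²/2)·0.5] / 0.2475 = [0.0135 + 0.0626] / 0.2475 = 0.3075 ⇒ 0.31
N(d₁) = N(0.31) = 0.6217
Δ_put = exp(−qT)·(N(d₁) − 1) = 0.9920·(0.6217 − 1) = -0.3753

-0.3753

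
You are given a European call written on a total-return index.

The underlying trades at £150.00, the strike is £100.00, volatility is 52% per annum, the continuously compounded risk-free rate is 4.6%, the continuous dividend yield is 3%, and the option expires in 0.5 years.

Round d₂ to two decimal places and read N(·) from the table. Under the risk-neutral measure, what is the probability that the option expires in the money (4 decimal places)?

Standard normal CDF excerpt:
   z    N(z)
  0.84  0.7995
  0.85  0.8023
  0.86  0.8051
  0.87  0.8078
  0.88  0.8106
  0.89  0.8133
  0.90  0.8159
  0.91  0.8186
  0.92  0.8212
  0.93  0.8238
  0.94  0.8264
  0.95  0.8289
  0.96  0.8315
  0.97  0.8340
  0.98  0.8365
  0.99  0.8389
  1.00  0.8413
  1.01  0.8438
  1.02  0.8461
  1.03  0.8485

0.8264

T = 0.5;  σ√T = 0.3677
d₁ = [ln(150/100) + (0.046 − 0.03 + 0.52²/2)·0.5] / 0.3677 = [0.4055 + 0.0756] / 0.3677 = 1.3083 ≈ 1.31
d₂ = d₁ − σ√T = 1.3083 − 0.3677 = 0.9406 ≈ 0.94
Pr(exercise) under Q = N(d₂) = 0.8264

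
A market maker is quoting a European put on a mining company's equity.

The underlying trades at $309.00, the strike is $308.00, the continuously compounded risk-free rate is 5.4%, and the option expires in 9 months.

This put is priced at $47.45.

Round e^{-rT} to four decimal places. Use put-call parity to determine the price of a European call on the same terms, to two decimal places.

exp(−rT) = exp(−0.054·0.75) = 0.9603
Put-call parity: C − P = S − K·e^(−rT) = 309 − 308·0.9603 = 309 − 295.7724 = 13.2276
C = P + (C − P) = 47.45 + (13.2276) = 60.6776

$60.68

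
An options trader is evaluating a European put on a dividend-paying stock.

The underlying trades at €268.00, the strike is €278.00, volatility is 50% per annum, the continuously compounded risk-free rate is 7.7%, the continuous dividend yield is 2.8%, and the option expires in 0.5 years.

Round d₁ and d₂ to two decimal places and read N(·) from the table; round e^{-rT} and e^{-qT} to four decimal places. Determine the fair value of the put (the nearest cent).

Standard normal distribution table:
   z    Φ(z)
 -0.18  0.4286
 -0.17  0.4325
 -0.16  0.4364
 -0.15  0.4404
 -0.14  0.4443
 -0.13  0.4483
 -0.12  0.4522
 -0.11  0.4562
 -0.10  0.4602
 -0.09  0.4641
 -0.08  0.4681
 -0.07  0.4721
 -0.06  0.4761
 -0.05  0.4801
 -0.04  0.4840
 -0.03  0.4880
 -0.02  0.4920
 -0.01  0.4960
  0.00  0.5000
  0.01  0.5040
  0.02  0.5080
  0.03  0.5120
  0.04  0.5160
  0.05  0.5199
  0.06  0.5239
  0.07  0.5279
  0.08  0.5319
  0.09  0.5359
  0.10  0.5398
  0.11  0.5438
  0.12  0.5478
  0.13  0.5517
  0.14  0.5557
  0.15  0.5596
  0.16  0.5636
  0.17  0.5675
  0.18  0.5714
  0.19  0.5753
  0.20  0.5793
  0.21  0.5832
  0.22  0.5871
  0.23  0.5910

€38.58

σ√T = 0.5 × 0.7071 = 0.3536
d₁ = [ln(268/278) + (0.077 − 0.028 + 0.5²/2)·0.5] / 0.3536 = [-0.0366 + 0.0870] / 0.3536 = 0.1425 → 0.14
d₂ = d₁ − σ√T = 0.1425 − 0.3536 = -0.2111 → -0.21
e^(−qT) = e^(−0.028·0.5) = 0.9861;  e^(−rT) = e^(−0.077·0.5) = 0.9622
N(−d₂) = N(0.21) = 0.5832;  N(−d₁) = N(-0.14) = 0.4443
P = 278·0.9622·0.5832 − 268·0.9861·0.4443 = 156.0011 − 117.4173 = 38.5838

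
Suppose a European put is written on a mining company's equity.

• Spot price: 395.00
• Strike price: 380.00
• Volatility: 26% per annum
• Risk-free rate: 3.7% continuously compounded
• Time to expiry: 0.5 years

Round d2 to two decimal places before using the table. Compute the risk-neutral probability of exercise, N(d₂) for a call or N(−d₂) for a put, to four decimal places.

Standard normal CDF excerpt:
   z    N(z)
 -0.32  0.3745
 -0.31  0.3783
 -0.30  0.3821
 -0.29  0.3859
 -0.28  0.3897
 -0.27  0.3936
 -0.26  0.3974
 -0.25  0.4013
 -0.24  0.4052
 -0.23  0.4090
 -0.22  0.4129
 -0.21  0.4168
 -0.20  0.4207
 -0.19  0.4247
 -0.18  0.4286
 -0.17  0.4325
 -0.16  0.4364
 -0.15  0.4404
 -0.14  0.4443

σ√T = 0.26 × 0.7071 = 0.1838
ln(S/K) + (r + σ²/2)T = ln(395/380) + (0.037 + 0.26²/2)·0.5 = 0.0387 + 0.0354 = 0.0741
d₁ = 0.0741 / 0.1838 = 0.4031 ⇒ 0.40
d₂ = d₁ − σ√T = 0.4031 − 0.1838 = 0.2193 ⇒ 0.22
Risk-neutral Pr[S_T < K] = N(−d₂) = N(-0.22) = 0.4129

0.4129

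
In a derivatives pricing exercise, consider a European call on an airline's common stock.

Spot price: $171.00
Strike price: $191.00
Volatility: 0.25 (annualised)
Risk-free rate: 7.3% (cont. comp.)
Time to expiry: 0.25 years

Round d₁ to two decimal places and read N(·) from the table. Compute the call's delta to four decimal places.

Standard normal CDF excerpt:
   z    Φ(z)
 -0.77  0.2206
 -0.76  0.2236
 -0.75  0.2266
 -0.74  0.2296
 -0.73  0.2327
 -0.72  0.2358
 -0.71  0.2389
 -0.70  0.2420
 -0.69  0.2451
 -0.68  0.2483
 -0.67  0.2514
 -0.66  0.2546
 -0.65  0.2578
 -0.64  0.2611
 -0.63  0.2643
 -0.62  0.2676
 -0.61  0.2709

T = 0.25;  σ√T = 0.1250
d₁ = [ln(171/191) + (0.073 + 0.25²/2)·0.25] / 0.1250 = [-0.1106 + 0.0261] / 0.1250 = -0.6764 ⇒ -0.68
N(d₁) = N(-0.68) = 0.2483
Δ_call = N(d₁) = 0.2483

0.2483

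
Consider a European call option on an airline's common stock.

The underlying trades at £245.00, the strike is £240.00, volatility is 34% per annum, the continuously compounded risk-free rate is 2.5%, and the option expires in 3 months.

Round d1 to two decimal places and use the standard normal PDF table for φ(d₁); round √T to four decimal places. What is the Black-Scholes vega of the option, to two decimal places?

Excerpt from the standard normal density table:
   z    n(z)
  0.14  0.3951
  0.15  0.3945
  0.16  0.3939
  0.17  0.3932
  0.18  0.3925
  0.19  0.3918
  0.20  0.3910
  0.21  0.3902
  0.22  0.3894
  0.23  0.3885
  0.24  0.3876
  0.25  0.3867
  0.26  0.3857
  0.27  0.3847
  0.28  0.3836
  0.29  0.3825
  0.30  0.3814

T = 0.25;  σ√T = 0.1700
d₁ = [ln(245/240) + (0.025 + 0.34²/2)·0.25] / 0.1700 = [0.0206 + 0.0207] / 0.1700 = 0.2431 ≈ 0.24
√T = √0.25 = 0.5000
φ(d₁) = φ(0.24) = 0.3876
vega = S·φ(d₁)·√T = 245·0.3876·0.5000 = 47.4810

47.48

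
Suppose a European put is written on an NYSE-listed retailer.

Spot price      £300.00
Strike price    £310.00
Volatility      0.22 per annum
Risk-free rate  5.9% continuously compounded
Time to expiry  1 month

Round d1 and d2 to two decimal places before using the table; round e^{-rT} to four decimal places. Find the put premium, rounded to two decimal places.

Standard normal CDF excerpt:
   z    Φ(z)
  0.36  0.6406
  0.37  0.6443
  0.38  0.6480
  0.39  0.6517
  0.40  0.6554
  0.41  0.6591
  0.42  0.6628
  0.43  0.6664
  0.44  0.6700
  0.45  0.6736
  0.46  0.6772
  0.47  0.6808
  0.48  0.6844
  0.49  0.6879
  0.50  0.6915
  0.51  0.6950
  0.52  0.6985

σ√T = 0.22 × 0.2887 = 0.0635
ln(S/K) + (r + σ²/2)T = ln(300/310) + (0.059 + 0.22²/2)·0.08333 = -0.0328 + 0.0069 = -0.0259
d₁ = -0.0259 / 0.0635 = -0.4071 → -0.41
d₂ = d₁ − σ√T = -0.4071 − 0.0635 = -0.4706 → -0.47
exp(−rT) = exp(−0.059·0.08333) = 0.9951
N(−d₂) = N(0.47) = 0.6808;  N(−d₁) = N(0.41) = 0.6591
P = 310·0.9951·0.6808 − 300·0.6591 = 210.0139 − 197.7300 = 12.2839

£12.28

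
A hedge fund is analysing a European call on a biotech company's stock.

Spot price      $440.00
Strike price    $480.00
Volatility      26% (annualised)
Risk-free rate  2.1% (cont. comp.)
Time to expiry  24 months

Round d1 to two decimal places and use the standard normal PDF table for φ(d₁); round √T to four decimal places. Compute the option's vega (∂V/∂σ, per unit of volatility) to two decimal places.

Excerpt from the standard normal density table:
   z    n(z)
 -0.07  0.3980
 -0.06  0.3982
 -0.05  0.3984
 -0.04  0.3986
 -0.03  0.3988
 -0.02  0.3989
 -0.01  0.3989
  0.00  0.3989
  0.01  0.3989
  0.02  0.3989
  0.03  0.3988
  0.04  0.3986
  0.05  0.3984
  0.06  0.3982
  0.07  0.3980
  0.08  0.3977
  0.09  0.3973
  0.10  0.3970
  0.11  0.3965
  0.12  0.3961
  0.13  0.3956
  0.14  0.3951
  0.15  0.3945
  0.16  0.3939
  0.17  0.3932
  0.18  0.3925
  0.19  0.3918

247.78

σ√T = 0.26 × 1.4142 = 0.3677
d₁ = [ln(440/480) + (0.021 + 0.26²/2)·2] / 0.3677 = [-0.0870 + 0.1096] / 0.3677 = 0.0614 → 0.06
√T = √2 = 1.4142
φ(d₁) = φ(0.06) = 0.3982
vega = S·φ(d₁)·√T = 440·0.3982·1.4142 = 247.7792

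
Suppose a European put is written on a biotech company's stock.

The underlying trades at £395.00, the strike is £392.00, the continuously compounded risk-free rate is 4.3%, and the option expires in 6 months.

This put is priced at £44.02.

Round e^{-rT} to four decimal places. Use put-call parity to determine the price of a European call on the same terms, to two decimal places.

£55.37

exp(−rT) = exp(−0.043·0.5) = 0.9787
Put-call parity: C − P = S − K·e^(−rT) = 395 − 392·0.9787 = 395 − 383.6504 = 11.3496
C = P + (C − P) = 44.02 + (11.3496) = 55.3696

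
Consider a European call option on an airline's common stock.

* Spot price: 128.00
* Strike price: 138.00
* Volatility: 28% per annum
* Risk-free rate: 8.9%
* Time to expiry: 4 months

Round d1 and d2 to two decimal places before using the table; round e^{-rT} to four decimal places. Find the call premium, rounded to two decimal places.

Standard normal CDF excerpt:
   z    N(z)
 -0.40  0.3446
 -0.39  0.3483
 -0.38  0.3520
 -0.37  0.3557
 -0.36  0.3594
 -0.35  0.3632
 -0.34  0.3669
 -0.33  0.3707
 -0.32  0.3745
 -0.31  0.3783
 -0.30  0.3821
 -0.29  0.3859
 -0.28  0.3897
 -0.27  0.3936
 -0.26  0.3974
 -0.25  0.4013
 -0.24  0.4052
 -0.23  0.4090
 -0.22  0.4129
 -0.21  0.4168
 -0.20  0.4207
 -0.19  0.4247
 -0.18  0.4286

5.70

σ√T = 0.28·√0.3333 = 0.1617
d₁ = [ln(128/138) + (0.089 + 0.28²/2)·0.3333] / 0.1617 = [-0.0752 + 0.0427] / 0.1617 = -0.2010 which rounds to -0.20
d₂ = d₁ − σ√T = -0.2010 − 0.1617 = -0.3626 which rounds to -0.36
exp(−rT) = exp(−0.089·0.3333) = 0.9708
C = 128·N(-0.20) − 138·0.9708·N(-0.36) = 128·0.4207 − 138·0.9708·0.3594 = 53.8496 − 48.1490 = 5.7006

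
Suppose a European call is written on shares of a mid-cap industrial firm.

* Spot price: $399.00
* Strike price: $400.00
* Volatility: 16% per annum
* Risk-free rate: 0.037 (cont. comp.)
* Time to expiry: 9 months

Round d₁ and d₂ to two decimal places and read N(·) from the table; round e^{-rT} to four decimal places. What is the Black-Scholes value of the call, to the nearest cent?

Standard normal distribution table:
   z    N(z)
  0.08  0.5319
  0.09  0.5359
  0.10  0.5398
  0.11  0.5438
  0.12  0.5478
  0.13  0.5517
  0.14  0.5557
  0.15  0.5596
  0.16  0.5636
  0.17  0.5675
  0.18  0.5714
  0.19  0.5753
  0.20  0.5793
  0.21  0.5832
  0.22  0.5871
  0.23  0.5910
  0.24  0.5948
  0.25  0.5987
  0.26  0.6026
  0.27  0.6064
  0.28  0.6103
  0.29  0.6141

σ√T = 0.16·√0.75 = 0.1386
d₁ = [ln(399/400) + (0.037 + 0.16²/2)·0.75] / 0.1386 = [-0.0025 + 0.0373] / 0.1386 = 0.2515 → 0.25
d₂ = d₁ − σ√T = 0.2515 − 0.1386 = 0.1129 → 0.11
e^(−rT) = e^(−0.037·0.75) = 0.9726
N(d₁) = N(0.25) = 0.5987;  N(d₂) = N(0.11) = 0.5438
C = 399·0.5987 − 400·0.9726·0.5438 = 238.8813 − 211.5600 = 27.3213

$27.32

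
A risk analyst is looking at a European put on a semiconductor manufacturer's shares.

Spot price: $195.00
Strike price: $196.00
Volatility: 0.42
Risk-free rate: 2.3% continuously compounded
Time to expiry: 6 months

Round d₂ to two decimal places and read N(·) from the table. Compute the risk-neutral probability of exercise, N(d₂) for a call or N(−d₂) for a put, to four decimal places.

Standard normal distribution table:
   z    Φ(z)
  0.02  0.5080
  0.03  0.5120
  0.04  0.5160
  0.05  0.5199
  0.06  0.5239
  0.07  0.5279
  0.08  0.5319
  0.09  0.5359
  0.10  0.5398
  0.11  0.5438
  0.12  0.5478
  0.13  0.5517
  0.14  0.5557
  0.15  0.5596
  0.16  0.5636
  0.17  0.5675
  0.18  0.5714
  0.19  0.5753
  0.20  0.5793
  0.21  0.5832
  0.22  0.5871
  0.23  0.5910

T = 0.5;  σ√T = 0.2970
d₁ = [ln(195/196) + (0.023 + ½·0.42²)·0.5] / (σ√T) = (-0.0051 + 0.0556) / 0.2970 = 0.1700 which rounds to 0.17
d₂ = 0.1700 − 0.2970 = -0.1270 which rounds to -0.13
Risk-neutral Pr[S_T < K] = N(−d₂) = N(0.13) = 0.5517

0.5517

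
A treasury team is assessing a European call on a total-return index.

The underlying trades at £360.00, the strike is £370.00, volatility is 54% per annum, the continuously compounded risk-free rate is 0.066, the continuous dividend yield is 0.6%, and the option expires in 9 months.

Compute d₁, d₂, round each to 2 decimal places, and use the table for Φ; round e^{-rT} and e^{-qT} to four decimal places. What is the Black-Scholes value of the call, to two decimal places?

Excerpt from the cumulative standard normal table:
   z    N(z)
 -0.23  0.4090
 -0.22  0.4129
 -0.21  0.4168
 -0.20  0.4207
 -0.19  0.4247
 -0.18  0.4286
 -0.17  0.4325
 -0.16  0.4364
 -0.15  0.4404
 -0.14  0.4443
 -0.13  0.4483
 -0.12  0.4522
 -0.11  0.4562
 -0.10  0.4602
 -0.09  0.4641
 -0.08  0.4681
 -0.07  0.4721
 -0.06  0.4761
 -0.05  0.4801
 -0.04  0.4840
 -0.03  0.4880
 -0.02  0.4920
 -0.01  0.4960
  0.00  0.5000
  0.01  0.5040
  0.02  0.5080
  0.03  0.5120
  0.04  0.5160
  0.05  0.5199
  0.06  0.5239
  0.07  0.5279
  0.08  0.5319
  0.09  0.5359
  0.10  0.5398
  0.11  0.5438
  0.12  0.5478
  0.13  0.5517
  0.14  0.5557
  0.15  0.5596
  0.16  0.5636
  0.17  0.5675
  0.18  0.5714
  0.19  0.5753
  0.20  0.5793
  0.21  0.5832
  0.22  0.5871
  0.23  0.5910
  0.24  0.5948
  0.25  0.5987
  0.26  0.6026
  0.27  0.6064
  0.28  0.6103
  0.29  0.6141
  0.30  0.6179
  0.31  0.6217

σ√T = 0.54·√0.75 = 0.4677
d₁ = [ln(360/370) + (0.066 − 0.006 + 0.54²/2)·0.75] / 0.4677 = [-0.0274 + 0.1544] / 0.4677 = 0.2715 which rounds to 0.27
d₂ = d₁ − σ√T = 0.2715 − 0.4677 = -0.1962 which rounds to -0.20
exp(−qT) = exp(−0.006·0.75) = 0.9955;  exp(−rT) = exp(−0.066·0.75) = 0.9517
N(d₁) = N(0.27) = 0.6064;  N(d₂) = N(-0.20) = 0.4207
C = 360·0.9955·0.6064 − 370·0.9517·0.4207 = 217.3216 − 148.1407 = 69.1810

£69.18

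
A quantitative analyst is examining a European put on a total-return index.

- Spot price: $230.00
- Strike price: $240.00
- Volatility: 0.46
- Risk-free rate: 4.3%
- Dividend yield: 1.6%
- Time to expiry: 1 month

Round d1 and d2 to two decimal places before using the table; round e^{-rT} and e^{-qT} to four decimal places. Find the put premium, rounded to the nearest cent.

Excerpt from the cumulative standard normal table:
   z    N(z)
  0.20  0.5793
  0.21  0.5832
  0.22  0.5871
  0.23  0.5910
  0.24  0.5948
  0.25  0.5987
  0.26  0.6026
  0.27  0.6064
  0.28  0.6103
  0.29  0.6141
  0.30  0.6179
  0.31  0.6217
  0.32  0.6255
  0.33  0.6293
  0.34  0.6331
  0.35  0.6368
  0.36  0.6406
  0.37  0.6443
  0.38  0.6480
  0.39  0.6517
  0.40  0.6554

σ√T = 0.46 × 0.2887 = 0.1328
ln(S/K) + (r − q + σ²/2)T = ln(230/240) + (0.043 − 0.016 + 0.46²/2)·0.08333 = -0.0426 + 0.0111 = -0.0315
d₁ = -0.0315 / 0.1328 = -0.2372 which rounds to -0.24
d₂ = d₁ − σ√T = -0.2372 − 0.1328 = -0.3700 which rounds to -0.37
exp(−qT) = exp(−0.016·0.08333) = 0.9987;  exp(−rT) = exp(−0.043·0.08333) = 0.9964
N(−d₂) = N(0.37) = 0.6443;  N(−d₁) = N(0.24) = 0.5948
P = 240·0.9964·0.6443 − 230·0.9987·0.5948 = 154.0753 − 136.6262 = 17.4492

$17.45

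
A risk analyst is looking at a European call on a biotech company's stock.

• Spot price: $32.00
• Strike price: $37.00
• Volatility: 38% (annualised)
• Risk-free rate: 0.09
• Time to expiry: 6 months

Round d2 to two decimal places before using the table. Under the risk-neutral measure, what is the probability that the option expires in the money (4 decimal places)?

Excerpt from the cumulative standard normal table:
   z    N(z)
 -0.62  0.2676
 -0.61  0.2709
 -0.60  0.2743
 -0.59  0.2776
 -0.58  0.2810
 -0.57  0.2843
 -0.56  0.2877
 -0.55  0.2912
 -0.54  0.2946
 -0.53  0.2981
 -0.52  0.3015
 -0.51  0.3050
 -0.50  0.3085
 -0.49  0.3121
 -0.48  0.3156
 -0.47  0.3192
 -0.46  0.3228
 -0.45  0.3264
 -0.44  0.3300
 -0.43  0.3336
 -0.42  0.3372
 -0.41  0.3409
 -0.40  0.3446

0.3050

T = 0.5;  σ√T = 0.2687
d₁ = [ln(32/37) + (0.09 + 0.38²/2)·0.5] / 0.2687 = [-0.1452 + 0.0811] / 0.2687 = -0.2385 which rounds to -0.24
d₂ = d₁ − σ√T = -0.2385 − 0.2687 = -0.5072 which rounds to -0.51
Risk-neutral Pr[S_T > K] = N(d₂) = N(-0.51) = 0.3050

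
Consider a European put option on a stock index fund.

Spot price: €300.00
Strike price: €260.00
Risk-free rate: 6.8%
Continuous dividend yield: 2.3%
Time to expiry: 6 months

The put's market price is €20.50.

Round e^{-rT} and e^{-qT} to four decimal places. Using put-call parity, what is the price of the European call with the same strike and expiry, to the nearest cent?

exp(−qT) = exp(−0.023·0.5) = 0.9886;  exp(−rT) = exp(−0.068·0.5) = 0.9666
Put-call parity: C − P = S·e^(−qT) − K·e^(−rT) = 300·0.9886 − 260·0.9666 = 296.5800 − 251.3160 = 45.2640
C = P + (C − P) = 20.50 + (45.2640) = 65.7640

€65.76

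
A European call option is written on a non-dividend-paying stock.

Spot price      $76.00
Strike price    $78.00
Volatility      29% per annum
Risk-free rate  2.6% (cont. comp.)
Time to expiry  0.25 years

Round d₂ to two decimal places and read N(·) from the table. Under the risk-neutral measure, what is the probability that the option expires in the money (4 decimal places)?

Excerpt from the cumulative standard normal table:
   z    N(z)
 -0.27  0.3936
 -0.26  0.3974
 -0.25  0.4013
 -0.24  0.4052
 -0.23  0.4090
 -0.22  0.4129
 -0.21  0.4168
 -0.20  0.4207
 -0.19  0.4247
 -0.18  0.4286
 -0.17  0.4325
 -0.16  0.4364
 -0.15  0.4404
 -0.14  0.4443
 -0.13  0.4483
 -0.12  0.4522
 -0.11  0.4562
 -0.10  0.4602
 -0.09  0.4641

σ√T = 0.29·√0.25 = 0.1450
ln(S/K) + (r + σ²/2)T = ln(76/78) + (0.026 + 0.29²/2)·0.25 = -0.0260 + 0.0170 = -0.0090
d₁ = -0.0090 / 0.1450 = -0.0618 ≈ -0.06
d₂ = d₁ − σ√T = -0.0618 − 0.1450 = -0.2068 ≈ -0.21
Pr(exercise) under Q = N(d₂) = 0.4168

0.4168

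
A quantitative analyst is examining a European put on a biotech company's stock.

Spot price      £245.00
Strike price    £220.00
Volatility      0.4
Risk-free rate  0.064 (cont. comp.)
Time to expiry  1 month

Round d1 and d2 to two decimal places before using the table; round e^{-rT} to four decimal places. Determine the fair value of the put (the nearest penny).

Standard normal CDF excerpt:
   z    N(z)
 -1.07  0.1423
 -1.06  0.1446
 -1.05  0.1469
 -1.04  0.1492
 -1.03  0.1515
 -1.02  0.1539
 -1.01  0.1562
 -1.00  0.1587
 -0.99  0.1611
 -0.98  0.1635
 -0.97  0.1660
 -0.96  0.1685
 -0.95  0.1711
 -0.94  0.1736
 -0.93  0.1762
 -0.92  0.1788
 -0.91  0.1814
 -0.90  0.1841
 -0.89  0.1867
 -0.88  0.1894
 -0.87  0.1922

σ√T = 0.4·√0.08333 = 0.1155
d₁ = [ln(245/220) + (0.064 + ½·0.4²)·0.08333] / (σ√T) = (0.1076 + 0.0120) / 0.1155 = 1.0360 ⇒ 1.04
d₂ = 1.0360 − 0.1155 = 0.9206 ⇒ 0.92
exp(−rT) = exp(−0.064·0.08333) = 0.9947
N(−d₂) = N(-0.92) = 0.1788;  N(−d₁) = N(-1.04) = 0.1492
P = 220·0.9947·0.1788 − 245·0.1492 = 39.1275 − 36.5540 = 2.5735

£2.57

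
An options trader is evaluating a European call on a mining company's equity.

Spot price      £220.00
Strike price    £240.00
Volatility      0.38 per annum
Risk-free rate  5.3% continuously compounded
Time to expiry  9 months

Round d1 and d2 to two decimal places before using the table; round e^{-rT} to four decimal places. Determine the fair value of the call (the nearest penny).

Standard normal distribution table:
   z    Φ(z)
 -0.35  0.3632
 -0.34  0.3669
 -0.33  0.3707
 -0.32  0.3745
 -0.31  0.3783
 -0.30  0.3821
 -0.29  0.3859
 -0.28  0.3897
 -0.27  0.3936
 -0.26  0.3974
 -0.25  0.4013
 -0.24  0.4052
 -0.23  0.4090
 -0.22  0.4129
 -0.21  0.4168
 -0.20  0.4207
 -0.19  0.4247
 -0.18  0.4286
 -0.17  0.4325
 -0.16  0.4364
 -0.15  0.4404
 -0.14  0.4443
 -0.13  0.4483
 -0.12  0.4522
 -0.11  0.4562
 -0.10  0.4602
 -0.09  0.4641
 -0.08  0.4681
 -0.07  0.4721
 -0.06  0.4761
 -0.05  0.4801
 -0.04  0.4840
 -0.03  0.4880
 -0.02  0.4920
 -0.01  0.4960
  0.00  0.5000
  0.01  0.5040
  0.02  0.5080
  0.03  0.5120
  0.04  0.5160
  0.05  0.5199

σ√T = 0.38·√0.75 = 0.3291
d₁ = [ln(220/240) + (0.053 + ½·0.38²)·0.75] / (σ√T) = (-0.0870 + 0.0939) / 0.3291 = 0.0209 ≈ 0.02
d₂ = 0.0209 − 0.3291 = -0.3082 ≈ -0.31
e^(−rT) = e^(−0.053·0.75) = 0.9610
N(d₁) = N(0.02) = 0.5080;  N(d₂) = N(-0.31) = 0.3783
C = 220·0.5080 − 240·0.9610·0.3783 = 111.7600 − 87.2511 = 24.5089

£24.51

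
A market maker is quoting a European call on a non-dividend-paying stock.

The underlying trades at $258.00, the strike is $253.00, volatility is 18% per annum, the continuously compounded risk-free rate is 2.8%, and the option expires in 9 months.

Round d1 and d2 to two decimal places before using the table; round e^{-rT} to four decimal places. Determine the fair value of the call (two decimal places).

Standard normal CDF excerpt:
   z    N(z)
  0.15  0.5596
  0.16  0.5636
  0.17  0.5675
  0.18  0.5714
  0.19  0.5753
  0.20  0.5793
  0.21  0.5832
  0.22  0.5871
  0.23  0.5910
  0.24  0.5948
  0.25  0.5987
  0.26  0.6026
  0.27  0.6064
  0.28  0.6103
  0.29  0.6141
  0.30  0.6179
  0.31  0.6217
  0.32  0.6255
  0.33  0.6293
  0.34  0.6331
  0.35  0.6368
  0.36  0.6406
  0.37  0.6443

$21.78

σ√T = 0.18 × 0.8660 = 0.1559
ln(S/K) + (r + σ²/2)T = ln(258/253) + (0.028 + 0.18²/2)·0.75 = 0.0196 + 0.0331 = 0.0527
d₁ = 0.0527 / 0.1559 = 0.3382 ≈ 0.34
d₂ = d₁ − σ√T = 0.3382 − 0.1559 = 0.1823 ≈ 0.18
e^(−rT) = e^(−0.028·0.75) = 0.9792
C = 258·N(0.34) − 253·0.9792·N(0.18) = 258·0.6331 − 253·0.9792·0.5714 = 163.3398 − 141.5573 = 21.7825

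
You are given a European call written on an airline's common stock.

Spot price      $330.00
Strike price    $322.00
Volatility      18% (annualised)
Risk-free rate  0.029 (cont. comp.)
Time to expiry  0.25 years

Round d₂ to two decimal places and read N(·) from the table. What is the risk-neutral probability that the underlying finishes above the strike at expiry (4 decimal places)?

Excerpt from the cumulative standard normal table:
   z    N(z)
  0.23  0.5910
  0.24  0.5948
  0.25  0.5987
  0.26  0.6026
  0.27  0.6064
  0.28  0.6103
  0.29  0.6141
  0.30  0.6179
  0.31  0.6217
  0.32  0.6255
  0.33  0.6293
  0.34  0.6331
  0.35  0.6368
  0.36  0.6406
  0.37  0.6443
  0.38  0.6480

0.6217

σ√T = 0.18·√0.25 = 0.0900
d₁ = [ln(330/322) + (0.029 + 0.18²/2)·0.25] / 0.0900 = [0.0245 + 0.0113] / 0.0900 = 0.3982 → 0.40
d₂ = d₁ − σ√T = 0.3982 − 0.0900 = 0.3082 → 0.31
Pr(exercise) under Q = N(d₂) = 0.6217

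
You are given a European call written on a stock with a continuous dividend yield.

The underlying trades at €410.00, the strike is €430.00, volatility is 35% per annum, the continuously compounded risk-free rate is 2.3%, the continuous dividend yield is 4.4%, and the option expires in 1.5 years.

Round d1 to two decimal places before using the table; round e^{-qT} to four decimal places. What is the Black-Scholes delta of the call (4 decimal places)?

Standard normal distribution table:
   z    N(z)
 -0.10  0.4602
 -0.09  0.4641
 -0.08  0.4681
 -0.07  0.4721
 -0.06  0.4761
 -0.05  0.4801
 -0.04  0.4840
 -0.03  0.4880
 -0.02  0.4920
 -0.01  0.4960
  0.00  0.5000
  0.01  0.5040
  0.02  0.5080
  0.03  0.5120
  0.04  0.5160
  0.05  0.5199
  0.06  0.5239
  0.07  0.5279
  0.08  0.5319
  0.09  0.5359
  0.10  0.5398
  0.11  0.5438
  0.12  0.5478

0.4793

σ√T = 0.35 × 1.2247 = 0.4287
d₁ = [ln(410/430) + (0.023 − 0.044 + 0.35²/2)·1.5] / 0.4287 = [-0.0476 + 0.0604] / 0.4287 = 0.0297 → 0.03
N(d₁) = N(0.03) = 0.5120
Δ_call = exp(−qT)·N(d₁) = 0.9361·0.5120 = 0.4793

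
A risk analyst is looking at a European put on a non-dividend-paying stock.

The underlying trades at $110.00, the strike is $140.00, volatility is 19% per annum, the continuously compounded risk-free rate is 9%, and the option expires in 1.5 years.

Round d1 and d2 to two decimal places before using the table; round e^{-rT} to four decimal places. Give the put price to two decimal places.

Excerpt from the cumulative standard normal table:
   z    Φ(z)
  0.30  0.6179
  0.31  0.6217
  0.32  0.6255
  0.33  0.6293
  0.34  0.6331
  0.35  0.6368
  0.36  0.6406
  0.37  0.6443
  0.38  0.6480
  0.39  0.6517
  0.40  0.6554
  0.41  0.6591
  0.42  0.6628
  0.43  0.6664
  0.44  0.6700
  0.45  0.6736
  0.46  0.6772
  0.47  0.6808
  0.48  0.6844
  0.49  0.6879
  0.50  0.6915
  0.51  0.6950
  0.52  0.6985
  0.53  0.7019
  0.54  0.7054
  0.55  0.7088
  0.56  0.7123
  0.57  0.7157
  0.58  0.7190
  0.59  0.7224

$17.90

σ√T = 0.19 × 1.2247 = 0.2327
ln(S/K) + (r + σ²/2)T = ln(110/140) + (0.09 + 0.19²/2)·1.5 = -0.2412 + 0.1621 = -0.0791
d₁ = -0.0791 / 0.2327 = -0.3399 ⇒ -0.34
d₂ = d₁ − σ√T = -0.3399 − 0.2327 = -0.5726 ⇒ -0.57
exp(−rT) = exp(−0.09·1.5) = 0.8737
P = 140·0.8737·N(0.57) − 110·N(0.34) = 140·0.8737·0.7157 − 110·0.6331 = 87.5430 − 69.6410 = 17.9020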